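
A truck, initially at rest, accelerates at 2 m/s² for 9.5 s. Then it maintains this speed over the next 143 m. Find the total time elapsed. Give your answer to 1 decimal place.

17.0 s

Phase 1 (accelerating): v₀ = 0 m/s, a = 2 m/s².
v = v₀ + at = 0 + (2)(9.5) = 19.0 m/s
Δx = v₀t + ½at² = 0·9.5 + 0.5·2·9.5² = 90.2 m

Phase 2 (constant speed): v₀ = 19.0 m/s, a = 0 m/s².
Constant speed: t = d/v = 143/19.0 = 7.53 s
Total time = 9.50 + 7.53 = 17.0 s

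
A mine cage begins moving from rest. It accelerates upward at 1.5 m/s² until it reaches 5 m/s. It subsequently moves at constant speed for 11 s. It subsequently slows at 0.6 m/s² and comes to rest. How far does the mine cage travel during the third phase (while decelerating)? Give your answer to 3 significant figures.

Phase 1 (accelerating): v₀ = 0 m/s, a = 1.5 m/s².
v = v₀ + at → t = (5 − 0) / 1.5 = 3.33 s
v² = v₀² + 2aΔx → Δx = (5² − 0²)/(2·1.5) = 8.33 m

Phase 2 (constant speed): v₀ = 5.00 m/s, a = 0 m/s².
v = v₀ + at = 5.00 + (0)(11) = 5.00 m/s
Δx = v₀t + ½at² = 5.00·11 + 0.5·0·11² = 55.0 m

Phase 3 (decelerating): v₀ = 5.00 m/s, a = -0.6 m/s².
v = v₀ + at → t = (0 − 5.00) / -0.6 = 8.33 s
v² = v₀² + 2aΔx → Δx = (0² − 5.00²)/(2·-0.6) = 20.8 m
Distance in phase 3 = 20.8 m

20.8 m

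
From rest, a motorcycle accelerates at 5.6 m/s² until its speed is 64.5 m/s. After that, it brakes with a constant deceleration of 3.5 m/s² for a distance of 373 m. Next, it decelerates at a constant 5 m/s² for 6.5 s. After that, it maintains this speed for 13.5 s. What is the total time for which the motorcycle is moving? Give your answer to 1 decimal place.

Phase 1 (accelerating): v₀ = 0 m/s, a = 5.6 m/s².
v = v₀ + at → t = (64.5 − 0) / 5.6 = 11.5 s
v² = v₀² + 2aΔx → Δx = (64.5² − 0²)/(2·5.6) = 371 m

Phase 2 (decelerating): v₀ = 64.5 m/s, a = -3.5 m/s².
v² = v₀² + 2aΔx = 64.5² + 2·-3.5·373 = 1550 → v = 39.4 m/s
t = (v − v₀)/a = (39.4 − 64.5)/-3.5 = 7.18 s

Phase 3 (decelerating): v₀ = 39.4 m/s, a = -5 m/s².
v = v₀ + at = 39.4 + (-5)(6.5) = 6.86 m/s
Δx = v₀t + ½at² = 39.4·6.5 + 0.5·-5·6.5² = 150 m

Phase 4 (constant speed): v₀ = 6.86 m/s, a = 0 m/s².
v = v₀ + at = 6.86 + (0)(13.5) = 6.86 m/s
Δx = v₀t + ½at² = 6.86·13.5 + 0.5·0·13.5² = 92.6 m
Total time = 11.5 + 7.18 + 6.50 + 13.5 = 38.7 s

38.7 s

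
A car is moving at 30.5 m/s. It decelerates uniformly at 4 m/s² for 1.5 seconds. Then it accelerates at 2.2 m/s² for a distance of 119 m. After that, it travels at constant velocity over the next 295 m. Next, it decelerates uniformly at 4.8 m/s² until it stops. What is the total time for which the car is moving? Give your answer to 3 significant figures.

21.4 s

Phase 1 (decelerating): v₀ = 30.5 m/s, a = -4 m/s².
v = v₀ + at = 30.5 + (-4)(1.5) = 24.5 m/s
Δx = v₀t + ½at² = 30.5·1.5 + 0.5·-4·1.5² = 41.2 m

Phase 2 (accelerating): v₀ = 24.5 m/s, a = 2.2 m/s².
v² = v₀² + 2aΔx = 24.5² + 2·2.2·119 = 1120 → v = 33.5 m/s
t = (v − v₀)/a = (33.5 − 24.5)/2.2 = 4.10 s

Phase 3 (constant speed): v₀ = 33.5 m/s, a = 0 m/s².
Constant speed: t = d/v = 295/33.5 = 8.80 s

Phase 4 (decelerating): v₀ = 33.5 m/s, a = -4.8 m/s².
v = v₀ + at → t = (0 − 33.5) / -4.8 = 6.98 s
v² = v₀² + 2aΔx → Δx = (0² − 33.5²)/(2·-4.8) = 117 m
Total time = 1.50 + 4.10 + 8.80 + 6.98 = 21.4 s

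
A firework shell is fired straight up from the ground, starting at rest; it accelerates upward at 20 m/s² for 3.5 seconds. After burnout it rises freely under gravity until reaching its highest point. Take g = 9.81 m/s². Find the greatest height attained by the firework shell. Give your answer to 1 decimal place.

Phase 1 (powered ascent): v₀ = 0 m/s, a = 20 m/s².
v = v₀ + at = 0 + (20)(3.5) = 70.0 m/s
Δx = v₀t + ½at² = 0·3.5 + 0.5·20·3.5² = 122 m

Phase 2 (coasting upward): v₀ = 70.0 m/s, a = -9.81 m/s².
v = v₀ + at → t = (0 − 70.0) / -9.81 = 7.14 s
v² = v₀² + 2aΔx → Δx = (0² − 70.0²)/(2·-9.81) = 250 m
Maximum height = 122 + 250 = 372 m

372.2 m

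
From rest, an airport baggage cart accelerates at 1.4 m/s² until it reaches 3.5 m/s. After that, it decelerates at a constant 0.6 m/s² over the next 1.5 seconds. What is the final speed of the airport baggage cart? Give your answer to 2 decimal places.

2.60 m/s

Phase 1 (accelerating): v₀ = 0 m/s, a = 1.4 m/s².
v = v₀ + at → t = (3.5 − 0) / 1.4 = 2.50 s
v² = v₀² + 2aΔx → Δx = (3.5² − 0²)/(2·1.4) = 4.38 m

Phase 2 (decelerating): v₀ = 3.50 m/s, a = -0.6 m/s².
v = v₀ + at = 3.50 + (-0.6)(1.5) = 2.60 m/s
Δx = v₀t + ½at² = 3.50·1.5 + 0.5·-0.6·1.5² = 4.58 m
Final speed = 2.60 m/s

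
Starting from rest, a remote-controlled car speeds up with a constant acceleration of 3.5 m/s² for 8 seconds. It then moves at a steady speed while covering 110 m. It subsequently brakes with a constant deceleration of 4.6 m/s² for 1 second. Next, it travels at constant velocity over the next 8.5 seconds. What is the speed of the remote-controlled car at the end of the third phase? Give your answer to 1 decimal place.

Phase 1 (accelerating): v₀ = 0 m/s, a = 3.5 m/s².
v = v₀ + at = 0 + (3.5)(8) = 28.0 m/s
Δx = v₀t + ½at² = 0·8 + 0.5·3.5·8² = 112 m

Phase 2 (constant speed): v₀ = 28.0 m/s, a = 0 m/s².
Constant speed: t = d/v = 110/28.0 = 3.93 s

Phase 3 (decelerating): v₀ = 28.0 m/s, a = -4.6 m/s².
v = v₀ + at = 28.0 + (-4.6)(1) = 23.4 m/s
Δx = v₀t + ½at² = 28.0·1 + 0.5·-4.6·1² = 25.7 m
Speed at end of phase 3 = 23.4 m/s

23.4 m/s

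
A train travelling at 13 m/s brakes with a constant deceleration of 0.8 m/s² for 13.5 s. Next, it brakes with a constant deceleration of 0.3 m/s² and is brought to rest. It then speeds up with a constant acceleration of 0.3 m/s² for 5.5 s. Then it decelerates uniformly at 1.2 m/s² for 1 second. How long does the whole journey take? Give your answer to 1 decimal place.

27.3 s

Phase 1 (decelerating): v₀ = 13.0 m/s, a = -0.8 m/s².
v = v₀ + at = 13.0 + (-0.8)(13.5) = 2.20 m/s
Δx = v₀t + ½at² = 13.0·13.5 + 0.5·-0.8·13.5² = 103 m

Phase 2 (decelerating): v₀ = 2.20 m/s, a = -0.3 m/s².
v = v₀ + at → t = (0 − 2.20) / -0.3 = 7.33 s
v² = v₀² + 2aΔx → Δx = (0² − 2.20²)/(2·-0.3) = 8.07 m

Phase 3 (accelerating): v₀ = 0 m/s, a = 0.3 m/s².
v = v₀ + at = 0 + (0.3)(5.5) = 1.65 m/s
Δx = v₀t + ½at² = 0·5.5 + 0.5·0.3·5.5² = 4.54 m

Phase 4 (decelerating): v₀ = 1.65 m/s, a = -1.2 m/s².
v = v₀ + at = 1.65 + (-1.2)(1) = 0.450 m/s
Δx = v₀t + ½at² = 1.65·1 + 0.5·-1.2·1² = 1.05 m
Total time = 13.5 + 7.33 + 5.50 + 1.00 = 27.3 s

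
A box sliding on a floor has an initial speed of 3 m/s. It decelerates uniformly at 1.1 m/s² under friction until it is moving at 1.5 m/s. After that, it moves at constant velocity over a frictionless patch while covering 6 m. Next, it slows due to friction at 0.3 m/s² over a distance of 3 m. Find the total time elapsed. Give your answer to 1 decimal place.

Phase 1 (decelerating): v₀ = 3.00 m/s, a = -1.1 m/s².
v = v₀ + at → t = (1.5 − 3.00) / -1.1 = 1.36 s
v² = v₀² + 2aΔx → Δx = (1.5² − 3.00²)/(2·-1.1) = 3.07 m

Phase 2 (constant speed): v₀ = 1.50 m/s, a = 0 m/s².
Constant speed: t = d/v = 6/1.50 = 4.00 s

Phase 3 (decelerating): v₀ = 1.50 m/s, a = -0.3 m/s².
v² = v₀² + 2aΔx = 1.50² + 2·-0.3·3 = 0.450 → v = 0.671 m/s
t = (v − v₀)/a = (0.671 − 1.50)/-0.3 = 2.76 s
Total time = 1.36 + 4.00 + 2.76 = 8.13 s

8.1 s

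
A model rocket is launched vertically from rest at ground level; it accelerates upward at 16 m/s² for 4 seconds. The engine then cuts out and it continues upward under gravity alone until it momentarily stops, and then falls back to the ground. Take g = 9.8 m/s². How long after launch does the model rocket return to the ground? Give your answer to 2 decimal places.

18.82 s

Phase 1 (powered ascent): v₀ = 0 m/s, a = 16 m/s².
v = v₀ + at = 0 + (16)(4) = 64.0 m/s
Δx = v₀t + ½at² = 0·4 + 0.5·16·4² = 128 m

Phase 2 (coasting upward): v₀ = 64.0 m/s, a = -9.8 m/s².
v = v₀ + at → t = (0 − 64.0) / -9.8 = 6.53 s
v² = v₀² + 2aΔx → Δx = (0² − 64.0²)/(2·-9.8) = 209 m

Phase 3 (free fall): v₀ = 0 m/s, a = -9.8 m/s².
Falls 337 m from rest: t = √(2·337/9.8) = 8.29 s; v = g·t = 81.3 m/s.
Total time = 4.00 + 6.53 + 8.29 = 18.8 s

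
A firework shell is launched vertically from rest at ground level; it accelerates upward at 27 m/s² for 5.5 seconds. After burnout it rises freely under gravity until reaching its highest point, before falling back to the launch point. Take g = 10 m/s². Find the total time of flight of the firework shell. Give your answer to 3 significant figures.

37.7 s

Phase 1 (powered ascent): v₀ = 0 m/s, a = 27 m/s².
v = v₀ + at = 0 + (27)(5.5) = 148 m/s
Δx = v₀t + ½at² = 0·5.5 + 0.5·27·5.5² = 408 m

Phase 2 (coasting upward): v₀ = 148 m/s, a = -10 m/s².
v = v₀ + at → t = (0 − 148) / -10 = 14.8 s
v² = v₀² + 2aΔx → Δx = (0² − 148²)/(2·-10) = 1100 m

Phase 3 (free fall): v₀ = 0 m/s, a = -10 m/s².
Falls 1510 m from rest: t = √(2·1510/10) = 17.4 s; v = g·t = 174 m/s.
Total time = 5.50 + 14.8 + 17.4 = 37.7 s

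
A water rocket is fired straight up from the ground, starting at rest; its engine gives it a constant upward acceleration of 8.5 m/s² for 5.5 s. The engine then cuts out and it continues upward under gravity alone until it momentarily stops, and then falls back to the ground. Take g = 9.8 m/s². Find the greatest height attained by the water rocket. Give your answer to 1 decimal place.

Phase 1 (powered ascent): v₀ = 0 m/s, a = 8.5 m/s².
v = v₀ + at = 0 + (8.5)(5.5) = 46.8 m/s
Δx = v₀t + ½at² = 0·5.5 + 0.5·8.5·5.5² = 129 m

Phase 2 (coasting upward): v₀ = 46.8 m/s, a = -9.8 m/s².
v = v₀ + at → t = (0 − 46.8) / -9.8 = 4.77 s
v² = v₀² + 2aΔx → Δx = (0² − 46.8²)/(2·-9.8) = 112 m
Maximum height = 129 + 112 = 240 m

240.1 m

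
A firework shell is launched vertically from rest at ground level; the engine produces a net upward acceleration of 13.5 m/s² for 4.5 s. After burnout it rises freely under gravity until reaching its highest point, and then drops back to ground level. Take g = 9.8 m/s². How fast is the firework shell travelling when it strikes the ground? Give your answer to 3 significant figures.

Phase 1 (powered ascent): v₀ = 0 m/s, a = 13.5 m/s².
v = v₀ + at = 0 + (13.5)(4.5) = 60.8 m/s
Δx = v₀t + ½at² = 0·4.5 + 0.5·13.5·4.5² = 137 m

Phase 2 (coasting upward): v₀ = 60.8 m/s, a = -9.8 m/s².
v = v₀ + at → t = (0 − 60.8) / -9.8 = 6.20 s
v² = v₀² + 2aΔx → Δx = (0² − 60.8²)/(2·-9.8) = 188 m

Phase 3 (free fall): v₀ = 0 m/s, a = -9.8 m/s².
Falls 325 m from rest: t = √(2·325/9.8) = 8.14 s; v = g·t = 79.8 m/s.
Impact speed = 79.8 m/s

79.8 m/s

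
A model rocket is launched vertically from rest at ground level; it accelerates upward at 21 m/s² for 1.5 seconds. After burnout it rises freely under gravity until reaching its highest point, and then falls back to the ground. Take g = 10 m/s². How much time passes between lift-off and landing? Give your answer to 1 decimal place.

Phase 1 (powered ascent): v₀ = 0 m/s, a = 21 m/s².
v = v₀ + at = 0 + (21)(1.5) = 31.5 m/s
Δx = v₀t + ½at² = 0·1.5 + 0.5·21·1.5² = 23.6 m

Phase 2 (coasting upward): v₀ = 31.5 m/s, a = -10 m/s².
v = v₀ + at → t = (0 − 31.5) / -10 = 3.15 s
v² = v₀² + 2aΔx → Δx = (0² − 31.5²)/(2·-10) = 49.6 m

Phase 3 (free fall): v₀ = 0 m/s, a = -10 m/s².
Falls 73.2 m from rest: t = √(2·73.2/10) = 3.83 s; v = g·t = 38.3 m/s.
Total time = 1.50 + 3.15 + 3.83 = 8.48 s

8.5 s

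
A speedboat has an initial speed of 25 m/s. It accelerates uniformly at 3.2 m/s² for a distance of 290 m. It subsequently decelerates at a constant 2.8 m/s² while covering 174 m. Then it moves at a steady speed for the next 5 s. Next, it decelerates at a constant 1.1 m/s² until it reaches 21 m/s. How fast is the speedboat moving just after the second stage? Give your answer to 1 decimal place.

Phase 1 (accelerating): v₀ = 25.0 m/s, a = 3.2 m/s².
v² = v₀² + 2aΔx = 25.0² + 2·3.2·290 = 2480 → v = 49.8 m/s
t = (v − v₀)/a = (49.8 − 25.0)/3.2 = 7.75 s

Phase 2 (decelerating): v₀ = 49.8 m/s, a = -2.8 m/s².
v² = v₀² + 2aΔx = 49.8² + 2·-2.8·174 = 1510 → v = 38.8 m/s
t = (v − v₀)/a = (38.8 − 49.8)/-2.8 = 3.93 s
Speed at end of phase 2 = 38.8 m/s

38.8 m/s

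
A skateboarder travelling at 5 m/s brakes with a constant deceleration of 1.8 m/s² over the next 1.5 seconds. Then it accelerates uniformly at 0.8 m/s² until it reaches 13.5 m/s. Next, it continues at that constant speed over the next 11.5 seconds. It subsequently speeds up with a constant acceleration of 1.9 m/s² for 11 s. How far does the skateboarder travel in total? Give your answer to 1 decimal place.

534.8 m

Phase 1 (decelerating): v₀ = 5.00 m/s, a = -1.8 m/s².
v = v₀ + at = 5.00 + (-1.8)(1.5) = 2.30 m/s
Δx = v₀t + ½at² = 5.00·1.5 + 0.5·-1.8·1.5² = 5.47 m

Phase 2 (accelerating): v₀ = 2.30 m/s, a = 0.8 m/s².
v = v₀ + at → t = (13.5 − 2.30) / 0.8 = 14.0 s
v² = v₀² + 2aΔx → Δx = (13.5² − 2.30²)/(2·0.8) = 111 m

Phase 3 (constant speed): v₀ = 13.5 m/s, a = 0 m/s².
v = v₀ + at = 13.5 + (0)(11.5) = 13.5 m/s
Δx = v₀t + ½at² = 13.5·11.5 + 0.5·0·11.5² = 155 m

Phase 4 (accelerating): v₀ = 13.5 m/s, a = 1.9 m/s².
v = v₀ + at = 13.5 + (1.9)(11) = 34.4 m/s
Δx = v₀t + ½at² = 13.5·11 + 0.5·1.9·11² = 263 m
Total distance = 5.47 + 111 + 155 + 263 = 535 m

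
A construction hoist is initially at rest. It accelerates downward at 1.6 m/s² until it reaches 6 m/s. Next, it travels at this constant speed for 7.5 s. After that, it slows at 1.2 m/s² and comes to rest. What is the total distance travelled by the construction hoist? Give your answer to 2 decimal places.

Phase 1 (accelerating): v₀ = 0 m/s, a = 1.6 m/s².
v = v₀ + at → t = (6 − 0) / 1.6 = 3.75 s
v² = v₀² + 2aΔx → Δx = (6² − 0²)/(2·1.6) = 11.2 m

Phase 2 (constant speed): v₀ = 6.00 m/s, a = 0 m/s².
v = v₀ + at = 6.00 + (0)(7.5) = 6.00 m/s
Δx = v₀t + ½at² = 6.00·7.5 + 0.5·0·7.5² = 45.0 m

Phase 3 (decelerating): v₀ = 6.00 m/s, a = -1.2 m/s².
v = v₀ + at → t = (0 − 6.00) / -1.2 = 5.00 s
v² = v₀² + 2aΔx → Δx = (0² − 6.00²)/(2·-1.2) = 15.0 m
Total distance = 11.2 + 45.0 + 15.0 = 71.2 m

71.25 m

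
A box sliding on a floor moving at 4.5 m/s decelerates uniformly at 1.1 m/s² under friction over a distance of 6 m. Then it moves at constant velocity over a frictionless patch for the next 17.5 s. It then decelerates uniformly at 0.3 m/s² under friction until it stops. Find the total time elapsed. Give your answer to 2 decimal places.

28.03 s

Phase 1 (decelerating): v₀ = 4.50 m/s, a = -1.1 m/s².
v² = v₀² + 2aΔx = 4.50² + 2·-1.1·6 = 7.05 → v = 2.66 m/s
t = (v − v₀)/a = (2.66 − 4.50)/-1.1 = 1.68 s

Phase 2 (constant speed): v₀ = 2.66 m/s, a = 0 m/s².
v = v₀ + at = 2.66 + (0)(17.5) = 2.66 m/s
Δx = v₀t + ½at² = 2.66·17.5 + 0.5·0·17.5² = 46.5 m

Phase 3 (decelerating): v₀ = 2.66 m/s, a = -0.3 m/s².
v = v₀ + at → t = (0 − 2.66) / -0.3 = 8.85 s
v² = v₀² + 2aΔx → Δx = (0² − 2.66²)/(2·-0.3) = 11.8 m
Total time = 1.68 + 17.5 + 8.85 = 28.0 s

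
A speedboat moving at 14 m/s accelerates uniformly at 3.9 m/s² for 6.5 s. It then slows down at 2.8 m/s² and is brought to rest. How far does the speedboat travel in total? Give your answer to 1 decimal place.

Phase 1 (accelerating): v₀ = 14.0 m/s, a = 3.9 m/s².
v = v₀ + at = 14.0 + (3.9)(6.5) = 39.3 m/s
Δx = v₀t + ½at² = 14.0·6.5 + 0.5·3.9·6.5² = 173 m

Phase 2 (decelerating): v₀ = 39.3 m/s, a = -2.8 m/s².
v = v₀ + at → t = (0 − 39.3) / -2.8 = 14.1 s
v² = v₀² + 2aΔx → Δx = (0² − 39.3²)/(2·-2.8) = 277 m
Total distance = 173 + 277 = 450 m

449.9 m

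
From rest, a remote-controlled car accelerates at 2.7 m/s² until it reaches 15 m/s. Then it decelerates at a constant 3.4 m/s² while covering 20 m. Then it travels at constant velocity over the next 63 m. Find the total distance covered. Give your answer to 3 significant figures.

Phase 1 (accelerating): v₀ = 0 m/s, a = 2.7 m/s².
v = v₀ + at → t = (15 − 0) / 2.7 = 5.56 s
v² = v₀² + 2aΔx → Δx = (15² − 0²)/(2·2.7) = 41.7 m

Phase 2 (decelerating): v₀ = 15.0 m/s, a = -3.4 m/s².
v² = v₀² + 2aΔx = 15.0² + 2·-3.4·20 = 89.0 → v = 9.43 m/s
t = (v − v₀)/a = (9.43 − 15.0)/-3.4 = 1.64 s

Phase 3 (constant speed): v₀ = 9.43 m/s, a = 0 m/s².
Constant speed: t = d/v = 63/9.43 = 6.68 s
Total distance = 41.7 + 20.0 + 63.0 = 125 m

125 m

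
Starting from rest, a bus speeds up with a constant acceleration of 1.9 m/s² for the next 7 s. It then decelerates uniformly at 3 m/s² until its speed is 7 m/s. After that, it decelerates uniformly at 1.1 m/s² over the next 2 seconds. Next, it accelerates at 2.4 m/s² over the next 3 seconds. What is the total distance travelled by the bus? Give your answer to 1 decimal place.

Phase 1 (accelerating): v₀ = 0 m/s, a = 1.9 m/s².
v = v₀ + at = 0 + (1.9)(7) = 13.3 m/s
Δx = v₀t + ½at² = 0·7 + 0.5·1.9·7² = 46.5 m

Phase 2 (decelerating): v₀ = 13.3 m/s, a = -3 m/s².
v = v₀ + at → t = (7 − 13.3) / -3 = 2.10 s
v² = v₀² + 2aΔx → Δx = (7² − 13.3²)/(2·-3) = 21.3 m

Phase 3 (decelerating): v₀ = 7.00 m/s, a = -1.1 m/s².
v = v₀ + at = 7.00 + (-1.1)(2) = 4.80 m/s
Δx = v₀t + ½at² = 7.00·2 + 0.5·-1.1·2² = 11.8 m

Phase 4 (accelerating): v₀ = 4.80 m/s, a = 2.4 m/s².
v = v₀ + at = 4.80 + (2.4)(3) = 12.0 m/s
Δx = v₀t + ½at² = 4.80·3 + 0.5·2.4·3² = 25.2 m
Total distance = 46.5 + 21.3 + 11.8 + 25.2 = 105 m

104.9 m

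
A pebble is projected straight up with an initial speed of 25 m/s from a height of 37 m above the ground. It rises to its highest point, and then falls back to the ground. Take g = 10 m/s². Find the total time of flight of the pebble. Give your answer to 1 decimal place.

6.2 s

Phase 1 (rising): v₀ = 25.0 m/s, a = -10 m/s².
v = v₀ + at → t = (0 − 25.0) / -10 = 2.50 s
v² = v₀² + 2aΔx → Δx = (0² − 25.0²)/(2·-10) = 31.2 m

Phase 2 (falling): v₀ = 0 m/s, a = -10 m/s².
Falls 68.2 m from rest: t = √(2·68.2/10) = 3.69 s; v = g·t = 36.9 m/s.
Total time = 2.50 + 3.69 = 6.19 s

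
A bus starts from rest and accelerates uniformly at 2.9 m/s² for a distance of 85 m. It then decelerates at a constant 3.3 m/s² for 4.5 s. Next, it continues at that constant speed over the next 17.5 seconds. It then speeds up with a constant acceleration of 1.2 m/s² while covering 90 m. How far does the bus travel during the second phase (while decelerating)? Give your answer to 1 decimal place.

66.5 m

Phase 1 (accelerating): v₀ = 0 m/s, a = 2.9 m/s².
v² = v₀² + 2aΔx = 0² + 2·2.9·85 = 493 → v = 22.2 m/s
t = (v − v₀)/a = (22.2 − 0)/2.9 = 7.66 s

Phase 2 (decelerating): v₀ = 22.2 m/s, a = -3.3 m/s².
v = v₀ + at = 22.2 + (-3.3)(4.5) = 7.35 m/s
Δx = v₀t + ½at² = 22.2·4.5 + 0.5·-3.3·4.5² = 66.5 m
Distance in phase 2 = 66.5 m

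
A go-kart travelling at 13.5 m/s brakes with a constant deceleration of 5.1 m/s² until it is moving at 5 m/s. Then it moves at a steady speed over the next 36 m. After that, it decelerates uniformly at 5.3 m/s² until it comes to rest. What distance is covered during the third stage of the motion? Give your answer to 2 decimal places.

2.36 m

Phase 1 (decelerating): v₀ = 13.5 m/s, a = -5.1 m/s².
v = v₀ + at → t = (5 − 13.5) / -5.1 = 1.67 s
v² = v₀² + 2aΔx → Δx = (5² − 13.5²)/(2·-5.1) = 15.4 m

Phase 2 (constant speed): v₀ = 5.00 m/s, a = 0 m/s².
Constant speed: t = d/v = 36/5.00 = 7.20 s

Phase 3 (decelerating): v₀ = 5.00 m/s, a = -5.3 m/s².
v = v₀ + at → t = (0 − 5.00) / -5.3 = 0.943 s
v² = v₀² + 2aΔx → Δx = (0² − 5.00²)/(2·-5.3) = 2.36 m
Distance in phase 3 = 2.36 m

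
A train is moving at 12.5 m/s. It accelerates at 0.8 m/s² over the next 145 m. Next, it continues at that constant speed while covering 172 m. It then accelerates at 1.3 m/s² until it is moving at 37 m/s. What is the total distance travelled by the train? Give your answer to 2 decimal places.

Phase 1 (accelerating): v₀ = 12.5 m/s, a = 0.8 m/s².
v² = v₀² + 2aΔx = 12.5² + 2·0.8·145 = 388 → v = 19.7 m/s
t = (v − v₀)/a = (19.7 − 12.5)/0.8 = 9.01 s

Phase 2 (constant speed): v₀ = 19.7 m/s, a = 0 m/s².
Constant speed: t = d/v = 172/19.7 = 8.73 s

Phase 3 (accelerating): v₀ = 19.7 m/s, a = 1.3 m/s².
v = v₀ + at → t = (37 − 19.7) / 1.3 = 13.3 s
v² = v₀² + 2aΔx → Δx = (37² − 19.7²)/(2·1.3) = 377 m
Total distance = 145 + 172 + 377 = 694 m

694.21 m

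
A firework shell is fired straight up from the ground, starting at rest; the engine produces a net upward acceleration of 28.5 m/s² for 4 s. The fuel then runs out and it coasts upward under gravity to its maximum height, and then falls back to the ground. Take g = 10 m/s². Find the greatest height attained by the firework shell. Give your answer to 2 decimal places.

Phase 1 (powered ascent): v₀ = 0 m/s, a = 28.5 m/s².
v = v₀ + at = 0 + (28.5)(4) = 114 m/s
Δx = v₀t + ½at² = 0·4 + 0.5·28.5·4² = 228 m

Phase 2 (coasting upward): v₀ = 114 m/s, a = -10 m/s².
v = v₀ + at → t = (0 − 114) / -10 = 11.4 s
v² = v₀² + 2aΔx → Δx = (0² − 114²)/(2·-10) = 650 m
Maximum height = 228 + 650 = 878 m

877.80 m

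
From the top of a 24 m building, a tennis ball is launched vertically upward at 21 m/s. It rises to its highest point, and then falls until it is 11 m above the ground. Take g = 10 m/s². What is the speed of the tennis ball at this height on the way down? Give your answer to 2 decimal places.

Phase 1 (rising): v₀ = 21.0 m/s, a = -10 m/s².
v = v₀ + at → t = (0 − 21.0) / -10 = 2.10 s
v² = v₀² + 2aΔx → Δx = (0² − 21.0²)/(2·-10) = 22.1 m

Phase 2 (falling): v₀ = 0 m/s, a = -10 m/s².
Falls 35.0 m from rest: t = √(2·35.0/10) = 2.65 s; v = g·t = 26.5 m/s.
Final speed = 26.5 m/s

26.48 m/s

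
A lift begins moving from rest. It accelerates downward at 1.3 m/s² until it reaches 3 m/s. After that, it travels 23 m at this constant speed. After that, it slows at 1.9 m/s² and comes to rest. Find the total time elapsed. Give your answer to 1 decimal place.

Phase 1 (accelerating): v₀ = 0 m/s, a = 1.3 m/s².
v = v₀ + at → t = (3 − 0) / 1.3 = 2.31 s
v² = v₀² + 2aΔx → Δx = (3² − 0²)/(2·1.3) = 3.46 m

Phase 2 (constant speed): v₀ = 3.00 m/s, a = 0 m/s².
Constant speed: t = d/v = 23/3.00 = 7.67 s

Phase 3 (decelerating): v₀ = 3.00 m/s, a = -1.9 m/s².
v = v₀ + at → t = (0 − 3.00) / -1.9 = 1.58 s
v² = v₀² + 2aΔx → Δx = (0² − 3.00²)/(2·-1.9) = 2.37 m
Total time = 2.31 + 7.67 + 1.58 = 11.6 s

11.6 s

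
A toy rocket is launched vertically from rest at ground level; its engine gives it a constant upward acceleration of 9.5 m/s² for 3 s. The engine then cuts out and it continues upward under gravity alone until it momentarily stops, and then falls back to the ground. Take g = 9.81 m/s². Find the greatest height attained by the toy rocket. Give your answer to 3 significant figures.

Phase 1 (powered ascent): v₀ = 0 m/s, a = 9.5 m/s².
v = v₀ + at = 0 + (9.5)(3) = 28.5 m/s
Δx = v₀t + ½at² = 0·3 + 0.5·9.5·3² = 42.8 m

Phase 2 (coasting upward): v₀ = 28.5 m/s, a = -9.81 m/s².
v = v₀ + at → t = (0 − 28.5) / -9.81 = 2.91 s
v² = v₀² + 2aΔx → Δx = (0² − 28.5²)/(2·-9.81) = 41.4 m
Maximum height = 42.8 + 41.4 = 84.1 m

84.1 m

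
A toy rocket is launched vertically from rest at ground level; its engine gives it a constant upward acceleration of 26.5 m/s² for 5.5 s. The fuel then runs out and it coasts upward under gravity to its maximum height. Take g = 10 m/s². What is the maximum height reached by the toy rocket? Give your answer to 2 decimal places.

Phase 1 (powered ascent): v₀ = 0 m/s, a = 26.5 m/s².
v = v₀ + at = 0 + (26.5)(5.5) = 146 m/s
Δx = v₀t + ½at² = 0·5.5 + 0.5·26.5·5.5² = 401 m

Phase 2 (coasting upward): v₀ = 146 m/s, a = -10 m/s².
v = v₀ + at → t = (0 − 146) / -10 = 14.6 s
v² = v₀² + 2aΔx → Δx = (0² − 146²)/(2·-10) = 1060 m
Maximum height = 401 + 1060 = 1460 m

1462.97 m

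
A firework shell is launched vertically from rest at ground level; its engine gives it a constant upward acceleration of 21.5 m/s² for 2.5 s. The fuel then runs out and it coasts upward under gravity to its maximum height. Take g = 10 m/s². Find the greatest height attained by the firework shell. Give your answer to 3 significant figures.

212 m

Phase 1 (powered ascent): v₀ = 0 m/s, a = 21.5 m/s².
v = v₀ + at = 0 + (21.5)(2.5) = 53.8 m/s
Δx = v₀t + ½at² = 0·2.5 + 0.5·21.5·2.5² = 67.2 m

Phase 2 (coasting upward): v₀ = 53.8 m/s, a = -10 m/s².
v = v₀ + at → t = (0 − 53.8) / -10 = 5.38 s
v² = v₀² + 2aΔx → Δx = (0² − 53.8²)/(2·-10) = 144 m
Maximum height = 67.2 + 144 = 212 m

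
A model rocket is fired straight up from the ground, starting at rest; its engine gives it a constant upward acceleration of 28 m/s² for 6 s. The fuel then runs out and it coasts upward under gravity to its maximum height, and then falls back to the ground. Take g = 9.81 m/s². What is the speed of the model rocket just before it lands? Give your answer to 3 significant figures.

195 m/s

Phase 1 (powered ascent): v₀ = 0 m/s, a = 28 m/s².
v = v₀ + at = 0 + (28)(6) = 168 m/s
Δx = v₀t + ½at² = 0·6 + 0.5·28·6² = 504 m

Phase 2 (coasting upward): v₀ = 168 m/s, a = -9.81 m/s².
v = v₀ + at → t = (0 − 168) / -9.81 = 17.1 s
v² = v₀² + 2aΔx → Δx = (0² − 168²)/(2·-9.81) = 1440 m

Phase 3 (free fall): v₀ = 0 m/s, a = -9.81 m/s².
Falls 1940 m from rest: t = √(2·1940/9.81) = 19.9 s; v = g·t = 195 m/s.
Impact speed = 195 m/s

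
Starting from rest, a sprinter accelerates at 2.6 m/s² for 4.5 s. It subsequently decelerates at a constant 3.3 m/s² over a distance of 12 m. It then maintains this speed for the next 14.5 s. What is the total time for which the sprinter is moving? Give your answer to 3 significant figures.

20.2 s

Phase 1 (accelerating): v₀ = 0 m/s, a = 2.6 m/s².
v = v₀ + at = 0 + (2.6)(4.5) = 11.7 m/s
Δx = v₀t + ½at² = 0·4.5 + 0.5·2.6·4.5² = 26.3 m

Phase 2 (decelerating): v₀ = 11.7 m/s, a = -3.3 m/s².
v² = v₀² + 2aΔx = 11.7² + 2·-3.3·12 = 57.7 → v = 7.60 m/s
t = (v − v₀)/a = (7.60 − 11.7)/-3.3 = 1.24 s

Phase 3 (constant speed): v₀ = 7.60 m/s, a = 0 m/s².
v = v₀ + at = 7.60 + (0)(14.5) = 7.60 m/s
Δx = v₀t + ½at² = 7.60·14.5 + 0.5·0·14.5² = 110 m
Total time = 4.50 + 1.24 + 14.5 = 20.2 s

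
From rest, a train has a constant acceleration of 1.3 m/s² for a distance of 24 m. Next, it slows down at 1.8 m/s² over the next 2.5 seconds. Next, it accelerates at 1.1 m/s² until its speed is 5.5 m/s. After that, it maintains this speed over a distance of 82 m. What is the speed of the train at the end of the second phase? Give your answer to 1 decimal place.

3.4 m/s

Phase 1 (accelerating): v₀ = 0 m/s, a = 1.3 m/s².
v² = v₀² + 2aΔx = 0² + 2·1.3·24 = 62.4 → v = 7.90 m/s
t = (v − v₀)/a = (7.90 − 0)/1.3 = 6.08 s

Phase 2 (decelerating): v₀ = 7.90 m/s, a = -1.8 m/s².
v = v₀ + at = 7.90 + (-1.8)(2.5) = 3.40 m/s
Δx = v₀t + ½at² = 7.90·2.5 + 0.5·-1.8·2.5² = 14.1 m
Speed at end of phase 2 = 3.40 m/s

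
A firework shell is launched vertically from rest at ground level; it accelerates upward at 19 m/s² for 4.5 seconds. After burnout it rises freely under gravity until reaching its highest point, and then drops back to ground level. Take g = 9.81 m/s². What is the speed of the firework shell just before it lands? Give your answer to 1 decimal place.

105.3 m/s

Phase 1 (powered ascent): v₀ = 0 m/s, a = 19 m/s².
v = v₀ + at = 0 + (19)(4.5) = 85.5 m/s
Δx = v₀t + ½at² = 0·4.5 + 0.5·19·4.5² = 192 m

Phase 2 (coasting upward): v₀ = 85.5 m/s, a = -9.81 m/s².
v = v₀ + at → t = (0 − 85.5) / -9.81 = 8.72 s
v² = v₀² + 2aΔx → Δx = (0² − 85.5²)/(2·-9.81) = 373 m

Phase 3 (free fall): v₀ = 0 m/s, a = -9.81 m/s².
Falls 565 m from rest: t = √(2·565/9.81) = 10.7 s; v = g·t = 105 m/s.
Impact speed = 105 m/s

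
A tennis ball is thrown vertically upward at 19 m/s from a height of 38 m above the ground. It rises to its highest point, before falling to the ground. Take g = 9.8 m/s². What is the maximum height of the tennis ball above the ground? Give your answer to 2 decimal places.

Phase 1 (rising): v₀ = 19.0 m/s, a = -9.8 m/s².
v = v₀ + at → t = (0 − 19.0) / -9.8 = 1.94 s
v² = v₀² + 2aΔx → Δx = (0² − 19.0²)/(2·-9.8) = 18.4 m
Maximum height = 38 + 18.4 = 56.4 m

56.42 m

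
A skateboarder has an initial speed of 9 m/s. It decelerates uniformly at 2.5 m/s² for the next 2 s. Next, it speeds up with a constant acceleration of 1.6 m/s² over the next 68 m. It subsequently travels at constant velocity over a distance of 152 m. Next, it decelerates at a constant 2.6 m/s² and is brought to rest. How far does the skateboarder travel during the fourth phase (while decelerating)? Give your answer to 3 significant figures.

Phase 1 (decelerating): v₀ = 9.00 m/s, a = -2.5 m/s².
v = v₀ + at = 9.00 + (-2.5)(2) = 4.00 m/s
Δx = v₀t + ½at² = 9.00·2 + 0.5·-2.5·2² = 13.0 m

Phase 2 (accelerating): v₀ = 4.00 m/s, a = 1.6 m/s².
v² = v₀² + 2aΔx = 4.00² + 2·1.6·68 = 234 → v = 15.3 m/s
t = (v − v₀)/a = (15.3 − 4.00)/1.6 = 7.05 s

Phase 3 (constant speed): v₀ = 15.3 m/s, a = 0 m/s².
Constant speed: t = d/v = 152/15.3 = 9.95 s

Phase 4 (decelerating): v₀ = 15.3 m/s, a = -2.6 m/s².
v = v₀ + at → t = (0 − 15.3) / -2.6 = 5.88 s
v² = v₀² + 2aΔx → Δx = (0² − 15.3²)/(2·-2.6) = 44.9 m
Distance in phase 4 = 44.9 m

44.9 m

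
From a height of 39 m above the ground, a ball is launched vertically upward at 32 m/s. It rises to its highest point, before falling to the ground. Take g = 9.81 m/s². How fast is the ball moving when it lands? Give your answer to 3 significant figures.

42.3 m/s

Phase 1 (rising): v₀ = 32.0 m/s, a = -9.81 m/s².
v = v₀ + at → t = (0 − 32.0) / -9.81 = 3.26 s
v² = v₀² + 2aΔx → Δx = (0² − 32.0²)/(2·-9.81) = 52.2 m

Phase 2 (falling): v₀ = 0 m/s, a = -9.81 m/s².
Falls 91.2 m from rest: t = √(2·91.2/9.81) = 4.31 s; v = g·t = 42.3 m/s.
Final speed = 42.3 m/s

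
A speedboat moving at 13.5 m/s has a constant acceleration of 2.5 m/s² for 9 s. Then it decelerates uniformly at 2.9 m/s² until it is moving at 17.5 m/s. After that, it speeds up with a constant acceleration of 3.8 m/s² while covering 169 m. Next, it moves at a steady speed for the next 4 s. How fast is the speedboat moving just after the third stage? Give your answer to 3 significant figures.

39.9 m/s

Phase 1 (accelerating): v₀ = 13.5 m/s, a = 2.5 m/s².
v = v₀ + at = 13.5 + (2.5)(9) = 36.0 m/s
Δx = v₀t + ½at² = 13.5·9 + 0.5·2.5·9² = 223 m

Phase 2 (decelerating): v₀ = 36.0 m/s, a = -2.9 m/s².
v = v₀ + at → t = (17.5 − 36.0) / -2.9 = 6.38 s
v² = v₀² + 2aΔx → Δx = (17.5² − 36.0²)/(2·-2.9) = 171 m

Phase 3 (accelerating): v₀ = 17.5 m/s, a = 3.8 m/s².
v² = v₀² + 2aΔx = 17.5² + 2·3.8·169 = 1590 → v = 39.9 m/s
t = (v − v₀)/a = (39.9 − 17.5)/3.8 = 5.89 s
Speed at end of phase 3 = 39.9 m/s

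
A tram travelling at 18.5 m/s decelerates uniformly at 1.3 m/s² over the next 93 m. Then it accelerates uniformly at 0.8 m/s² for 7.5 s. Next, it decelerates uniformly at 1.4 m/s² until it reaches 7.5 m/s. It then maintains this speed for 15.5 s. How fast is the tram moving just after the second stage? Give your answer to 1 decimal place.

Phase 1 (decelerating): v₀ = 18.5 m/s, a = -1.3 m/s².
v² = v₀² + 2aΔx = 18.5² + 2·-1.3·93 = 100 → v = 10.0 m/s
t = (v − v₀)/a = (10.0 − 18.5)/-1.3 = 6.52 s

Phase 2 (accelerating): v₀ = 10.0 m/s, a = 0.8 m/s².
v = v₀ + at = 10.0 + (0.8)(7.5) = 16.0 m/s
Δx = v₀t + ½at² = 10.0·7.5 + 0.5·0.8·7.5² = 97.7 m
Speed at end of phase 2 = 16.0 m/s

16.0 m/s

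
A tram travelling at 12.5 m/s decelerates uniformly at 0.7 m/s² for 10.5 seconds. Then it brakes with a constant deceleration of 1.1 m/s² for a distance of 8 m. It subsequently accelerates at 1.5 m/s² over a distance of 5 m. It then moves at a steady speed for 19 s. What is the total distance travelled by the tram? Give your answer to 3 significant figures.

199 m

Phase 1 (decelerating): v₀ = 12.5 m/s, a = -0.7 m/s².
v = v₀ + at = 12.5 + (-0.7)(10.5) = 5.15 m/s
Δx = v₀t + ½at² = 12.5·10.5 + 0.5·-0.7·10.5² = 92.7 m

Phase 2 (decelerating): v₀ = 5.15 m/s, a = -1.1 m/s².
v² = v₀² + 2aΔx = 5.15² + 2·-1.1·8 = 8.92 → v = 2.99 m/s
t = (v − v₀)/a = (2.99 − 5.15)/-1.1 = 1.97 s

Phase 3 (accelerating): v₀ = 2.99 m/s, a = 1.5 m/s².
v² = v₀² + 2aΔx = 2.99² + 2·1.5·5 = 23.9 → v = 4.89 m/s
t = (v − v₀)/a = (4.89 − 2.99)/1.5 = 1.27 s

Phase 4 (constant speed): v₀ = 4.89 m/s, a = 0 m/s².
v = v₀ + at = 4.89 + (0)(19) = 4.89 m/s
Δx = v₀t + ½at² = 4.89·19 + 0.5·0·19² = 92.9 m
Total distance = 92.7 + 8.00 + 5.00 + 92.9 = 199 m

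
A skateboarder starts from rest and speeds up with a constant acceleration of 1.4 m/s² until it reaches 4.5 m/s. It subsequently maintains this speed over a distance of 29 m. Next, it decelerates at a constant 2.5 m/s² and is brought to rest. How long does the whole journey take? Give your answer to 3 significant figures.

11.5 s

Phase 1 (accelerating): v₀ = 0 m/s, a = 1.4 m/s².
v = v₀ + at → t = (4.5 − 0) / 1.4 = 3.21 s
v² = v₀² + 2aΔx → Δx = (4.5² − 0²)/(2·1.4) = 7.23 m

Phase 2 (constant speed): v₀ = 4.50 m/s, a = 0 m/s².
Constant speed: t = d/v = 29/4.50 = 6.44 s

Phase 3 (decelerating): v₀ = 4.50 m/s, a = -2.5 m/s².
v = v₀ + at → t = (0 − 4.50) / -2.5 = 1.80 s
v² = v₀² + 2aΔx → Δx = (0² − 4.50²)/(2·-2.5) = 4.05 m
Total time = 3.21 + 6.44 + 1.80 = 11.5 s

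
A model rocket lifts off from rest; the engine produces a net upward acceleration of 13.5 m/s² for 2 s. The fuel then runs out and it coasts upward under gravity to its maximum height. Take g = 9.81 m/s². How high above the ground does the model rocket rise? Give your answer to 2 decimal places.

64.16 m

Phase 1 (powered ascent): v₀ = 0 m/s, a = 13.5 m/s².
v = v₀ + at = 0 + (13.5)(2) = 27.0 m/s
Δx = v₀t + ½at² = 0·2 + 0.5·13.5·2² = 27.0 m

Phase 2 (coasting upward): v₀ = 27.0 m/s, a = -9.81 m/s².
v = v₀ + at → t = (0 − 27.0) / -9.81 = 2.75 s
v² = v₀² + 2aΔx → Δx = (0² − 27.0²)/(2·-9.81) = 37.2 m
Maximum height = 27.0 + 37.2 = 64.2 m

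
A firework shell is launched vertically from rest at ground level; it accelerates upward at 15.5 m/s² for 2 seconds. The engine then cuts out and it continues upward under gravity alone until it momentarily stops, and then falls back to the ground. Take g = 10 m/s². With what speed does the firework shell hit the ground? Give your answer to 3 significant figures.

Phase 1 (powered ascent): v₀ = 0 m/s, a = 15.5 m/s².
v = v₀ + at = 0 + (15.5)(2) = 31.0 m/s
Δx = v₀t + ½at² = 0·2 + 0.5·15.5·2² = 31.0 m

Phase 2 (coasting upward): v₀ = 31.0 m/s, a = -10 m/s².
v = v₀ + at → t = (0 − 31.0) / -10 = 3.10 s
v² = v₀² + 2aΔx → Δx = (0² − 31.0²)/(2·-10) = 48.0 m

Phase 3 (free fall): v₀ = 0 m/s, a = -10 m/s².
Falls 79.0 m from rest: t = √(2·79.0/10) = 3.98 s; v = g·t = 39.8 m/s.
Impact speed = 39.8 m/s

39.8 m/s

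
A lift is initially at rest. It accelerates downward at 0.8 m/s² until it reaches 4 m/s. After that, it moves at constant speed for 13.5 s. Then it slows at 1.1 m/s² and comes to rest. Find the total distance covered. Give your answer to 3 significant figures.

Phase 1 (accelerating): v₀ = 0 m/s, a = 0.8 m/s².
v = v₀ + at → t = (4 − 0) / 0.8 = 5.00 s
v² = v₀² + 2aΔx → Δx = (4² − 0²)/(2·0.8) = 10.0 m

Phase 2 (constant speed): v₀ = 4.00 m/s, a = 0 m/s².
v = v₀ + at = 4.00 + (0)(13.5) = 4.00 m/s
Δx = v₀t + ½at² = 4.00·13.5 + 0.5·0·13.5² = 54.0 m

Phase 3 (decelerating): v₀ = 4.00 m/s, a = -1.1 m/s².
v = v₀ + at → t = (0 − 4.00) / -1.1 = 3.64 s
v² = v₀² + 2aΔx → Δx = (0² − 4.00²)/(2·-1.1) = 7.27 m
Total distance = 10.0 + 54.0 + 7.27 = 71.3 m

71.3 m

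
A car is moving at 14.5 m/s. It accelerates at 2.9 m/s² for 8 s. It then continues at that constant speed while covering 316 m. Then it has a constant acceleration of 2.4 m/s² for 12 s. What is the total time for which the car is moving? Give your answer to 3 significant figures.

28.4 s

Phase 1 (accelerating): v₀ = 14.5 m/s, a = 2.9 m/s².
v = v₀ + at = 14.5 + (2.9)(8) = 37.7 m/s
Δx = v₀t + ½at² = 14.5·8 + 0.5·2.9·8² = 209 m

Phase 2 (constant speed): v₀ = 37.7 m/s, a = 0 m/s².
Constant speed: t = d/v = 316/37.7 = 8.38 s

Phase 3 (accelerating): v₀ = 37.7 m/s, a = 2.4 m/s².
v = v₀ + at = 37.7 + (2.4)(12) = 66.5 m/s
Δx = v₀t + ½at² = 37.7·12 + 0.5·2.4·12² = 625 m
Total time = 8.00 + 8.38 + 12.0 = 28.4 s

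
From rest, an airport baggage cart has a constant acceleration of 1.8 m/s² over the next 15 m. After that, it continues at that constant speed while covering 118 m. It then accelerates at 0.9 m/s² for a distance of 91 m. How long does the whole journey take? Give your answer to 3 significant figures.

Phase 1 (accelerating): v₀ = 0 m/s, a = 1.8 m/s².
v² = v₀² + 2aΔx = 0² + 2·1.8·15 = 54.0 → v = 7.35 m/s
t = (v − v₀)/a = (7.35 − 0)/1.8 = 4.08 s

Phase 2 (constant speed): v₀ = 7.35 m/s, a = 0 m/s².
Constant speed: t = d/v = 118/7.35 = 16.1 s

Phase 3 (accelerating): v₀ = 7.35 m/s, a = 0.9 m/s².
v² = v₀² + 2aΔx = 7.35² + 2·0.9·91 = 218 → v = 14.8 m/s
t = (v − v₀)/a = (14.8 − 7.35)/0.9 = 8.23 s
Total time = 4.08 + 16.1 + 8.23 = 28.4 s

28.4 s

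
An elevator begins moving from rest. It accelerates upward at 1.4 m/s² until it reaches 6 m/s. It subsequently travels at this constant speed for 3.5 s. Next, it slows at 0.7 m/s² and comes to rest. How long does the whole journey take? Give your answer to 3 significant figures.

16.4 s

Phase 1 (accelerating): v₀ = 0 m/s, a = 1.4 m/s².
v = v₀ + at → t = (6 − 0) / 1.4 = 4.29 s
v² = v₀² + 2aΔx → Δx = (6² − 0²)/(2·1.4) = 12.9 m

Phase 2 (constant speed): v₀ = 6.00 m/s, a = 0 m/s².
v = v₀ + at = 6.00 + (0)(3.5) = 6.00 m/s
Δx = v₀t + ½at² = 6.00·3.5 + 0.5·0·3.5² = 21.0 m

Phase 3 (decelerating): v₀ = 6.00 m/s, a = -0.7 m/s².
v = v₀ + at → t = (0 − 6.00) / -0.7 = 8.57 s
v² = v₀² + 2aΔx → Δx = (0² − 6.00²)/(2·-0.7) = 25.7 m
Total time = 4.29 + 3.50 + 8.57 = 16.4 s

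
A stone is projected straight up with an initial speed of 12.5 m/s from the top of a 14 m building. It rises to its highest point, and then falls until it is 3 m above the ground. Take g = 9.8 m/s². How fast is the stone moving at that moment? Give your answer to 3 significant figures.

19.3 m/s

Phase 1 (rising): v₀ = 12.5 m/s, a = -9.8 m/s².
v = v₀ + at → t = (0 − 12.5) / -9.8 = 1.28 s
v² = v₀² + 2aΔx → Δx = (0² − 12.5²)/(2·-9.8) = 7.97 m

Phase 2 (falling): v₀ = 0 m/s, a = -9.8 m/s².
Falls 19.0 m from rest: t = √(2·19.0/9.8) = 1.97 s; v = g·t = 19.3 m/s.
Final speed = 19.3 m/s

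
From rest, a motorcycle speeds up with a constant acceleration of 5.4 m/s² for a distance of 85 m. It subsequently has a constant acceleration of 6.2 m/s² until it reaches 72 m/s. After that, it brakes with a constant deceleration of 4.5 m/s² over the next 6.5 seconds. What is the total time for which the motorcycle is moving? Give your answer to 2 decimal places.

18.84 s

Phase 1 (accelerating): v₀ = 0 m/s, a = 5.4 m/s².
v² = v₀² + 2aΔx = 0² + 2·5.4·85 = 918 → v = 30.3 m/s
t = (v − v₀)/a = (30.3 − 0)/5.4 = 5.61 s

Phase 2 (accelerating): v₀ = 30.3 m/s, a = 6.2 m/s².
v = v₀ + at → t = (72 − 30.3) / 6.2 = 6.73 s
v² = v₀² + 2aΔx → Δx = (72² − 30.3²)/(2·6.2) = 344 m

Phase 3 (decelerating): v₀ = 72.0 m/s, a = -4.5 m/s².
v = v₀ + at = 72.0 + (-4.5)(6.5) = 42.8 m/s
Δx = v₀t + ½at² = 72.0·6.5 + 0.5·-4.5·6.5² = 373 m
Total time = 5.61 + 6.73 + 6.50 = 18.8 s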